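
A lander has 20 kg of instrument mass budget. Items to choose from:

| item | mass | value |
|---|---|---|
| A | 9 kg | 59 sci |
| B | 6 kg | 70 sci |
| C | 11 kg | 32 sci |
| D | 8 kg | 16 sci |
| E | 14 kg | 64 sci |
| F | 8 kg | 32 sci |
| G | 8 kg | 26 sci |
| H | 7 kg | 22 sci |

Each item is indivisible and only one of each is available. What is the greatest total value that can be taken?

134 sci

Check high-value combinations within 20 kg:
- B+E: mass 6+14=20, value 70+64=134
- A+B: mass 9+6=15, value 59+70=129
- B+F: mass 6+8=14, value 70+32=102
- B+C: mass 6+11=17, value 70+32=102
Best: 134 sci.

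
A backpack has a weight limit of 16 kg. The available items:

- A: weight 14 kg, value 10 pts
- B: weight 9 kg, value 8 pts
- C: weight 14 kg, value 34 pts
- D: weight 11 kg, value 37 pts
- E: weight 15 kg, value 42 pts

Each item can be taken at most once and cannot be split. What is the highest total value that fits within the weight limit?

42 pts

Check high-value combinations within 16 kg:
- E: weight 15, value 42
- D: weight 11, value 37
- C: weight 14, value 34
Best: 42 pts.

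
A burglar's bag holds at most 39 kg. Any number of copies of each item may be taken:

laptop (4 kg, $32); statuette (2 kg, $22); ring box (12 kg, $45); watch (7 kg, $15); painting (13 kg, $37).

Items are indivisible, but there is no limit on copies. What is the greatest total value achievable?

Best value-per-unit is statuette at 22/2, and filling with it alone uses weight 19×2=38. No mix of the others beats 19×22 = 418.

$418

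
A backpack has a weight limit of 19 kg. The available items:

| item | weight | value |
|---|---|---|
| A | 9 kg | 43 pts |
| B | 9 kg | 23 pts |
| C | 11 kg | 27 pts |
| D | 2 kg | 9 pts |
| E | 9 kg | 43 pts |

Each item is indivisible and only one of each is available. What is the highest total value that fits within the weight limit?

Check high-value combinations within 19 kg:
- A+E: weight 9+9=18, value 43+43=86
- A+B: weight 9+9=18, value 43+23=66
- B+E: weight 9+9=18, value 23+43=66
Best: 86 pts.

86 pts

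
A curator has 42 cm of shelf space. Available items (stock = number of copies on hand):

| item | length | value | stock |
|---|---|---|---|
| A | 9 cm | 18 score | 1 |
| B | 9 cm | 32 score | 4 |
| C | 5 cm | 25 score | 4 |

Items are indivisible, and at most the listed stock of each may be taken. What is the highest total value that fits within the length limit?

Top feasible selections:
- 3×B + 3×C: length 42, value 171
- 2×B + 4×C: length 38, value 164
Best: 171 score.

171 score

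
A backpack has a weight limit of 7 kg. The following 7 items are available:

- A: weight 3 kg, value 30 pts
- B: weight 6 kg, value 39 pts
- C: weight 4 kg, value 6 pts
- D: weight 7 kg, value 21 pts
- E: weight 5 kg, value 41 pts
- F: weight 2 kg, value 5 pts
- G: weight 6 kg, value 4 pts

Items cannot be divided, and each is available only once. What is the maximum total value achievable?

46 pts

This is a 0/1 knapsack; check combinations near the capacity.
- E+F: weight 5+2=7, value 41+5=46
- E: weight 5, value 41
- B: weight 6, value 39
- A+C: weight 3+4=7, value 30+6=36
Best: 46 pts.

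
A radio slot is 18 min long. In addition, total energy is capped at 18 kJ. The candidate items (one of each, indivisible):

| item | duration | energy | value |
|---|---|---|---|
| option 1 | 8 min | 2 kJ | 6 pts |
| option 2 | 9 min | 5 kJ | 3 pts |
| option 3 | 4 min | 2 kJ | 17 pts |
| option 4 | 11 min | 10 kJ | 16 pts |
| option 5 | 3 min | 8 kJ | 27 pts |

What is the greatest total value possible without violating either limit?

Feasible sets respecting both limits:
- option 1+option 3+option 5: duration 15, energy 12, value 50
- option 2+option 3+option 5: duration 16, energy 15, value 47
- option 3+option 5: duration 7, energy 10, value 44
Best: 50 pts.

50 pts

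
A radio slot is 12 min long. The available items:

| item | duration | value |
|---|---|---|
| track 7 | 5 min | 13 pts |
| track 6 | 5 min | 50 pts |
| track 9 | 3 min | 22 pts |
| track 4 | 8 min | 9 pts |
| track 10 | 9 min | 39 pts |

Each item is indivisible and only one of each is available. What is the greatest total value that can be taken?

Check high-value combinations within 12 min:
- track 6+track 9: duration 5+3=8, value 50+22=72
- track 7+track 6: duration 5+5=10, value 13+50=63
- track 9+track 10: duration 3+9=12, value 22+39=61
Best: 72 pts.

72 pts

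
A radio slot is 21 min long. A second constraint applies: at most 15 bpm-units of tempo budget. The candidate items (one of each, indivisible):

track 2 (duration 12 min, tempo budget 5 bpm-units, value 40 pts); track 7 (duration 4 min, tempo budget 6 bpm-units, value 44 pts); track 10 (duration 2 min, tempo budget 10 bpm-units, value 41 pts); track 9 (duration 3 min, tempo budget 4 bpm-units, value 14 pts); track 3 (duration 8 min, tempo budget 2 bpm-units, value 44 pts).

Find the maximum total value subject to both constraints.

102 pts

Feasible sets respecting both limits:
- track 7+track 9+track 3: duration 15, tempo budget 12, value 102
- track 2+track 7+track 9: duration 19, tempo budget 15, value 98
- track 7+track 3: duration 12, tempo budget 8, value 88
- track 10+track 3: duration 10, tempo budget 12, value 85
Best: 102 pts.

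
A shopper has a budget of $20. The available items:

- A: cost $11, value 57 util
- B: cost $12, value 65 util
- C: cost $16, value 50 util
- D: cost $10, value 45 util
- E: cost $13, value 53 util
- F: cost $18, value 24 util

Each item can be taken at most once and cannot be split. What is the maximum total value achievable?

Check high-value combinations within $20:
- B: cost 12, value 65
- A: cost 11, value 57
- E: cost 13, value 53
- C: cost 16, value 50
Best: 65 util.

65 util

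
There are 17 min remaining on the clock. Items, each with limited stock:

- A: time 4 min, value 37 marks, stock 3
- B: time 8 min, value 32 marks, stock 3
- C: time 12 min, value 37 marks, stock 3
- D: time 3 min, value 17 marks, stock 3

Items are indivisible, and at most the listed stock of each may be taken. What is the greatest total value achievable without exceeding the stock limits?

Best selections within time 17 and stock limits:
- 3×A + 1×D: time 15, value 128
- 2×A + 3×D: time 17, value 125
- 3×A: time 12, value 111
- 2×A + 2×D: time 14, value 108
Best: 128 marks.

128 marks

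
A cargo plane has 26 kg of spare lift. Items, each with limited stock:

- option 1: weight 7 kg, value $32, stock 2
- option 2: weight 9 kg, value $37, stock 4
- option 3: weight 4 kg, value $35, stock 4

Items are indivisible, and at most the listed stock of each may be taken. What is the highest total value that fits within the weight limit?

Best selections within weight 26 and stock limits:
- 1×option 2 + 4×option 3: weight 25, value 177
- 1×option 1 + 4×option 3: weight 23, value 172
- 2×option 1 + 3×option 3: weight 26, value 169
Best: $177.

$177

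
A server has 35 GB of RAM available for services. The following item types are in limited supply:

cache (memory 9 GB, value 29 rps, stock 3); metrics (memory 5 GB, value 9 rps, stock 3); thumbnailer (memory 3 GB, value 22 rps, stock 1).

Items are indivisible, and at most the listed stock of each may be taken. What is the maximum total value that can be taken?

Top feasible selections:
- 3×cache + 1×metrics + 1×thumbnailer: memory 35, value 118
- 3×cache + 1×thumbnailer: memory 30, value 109
Best: 118 rps.

118 rps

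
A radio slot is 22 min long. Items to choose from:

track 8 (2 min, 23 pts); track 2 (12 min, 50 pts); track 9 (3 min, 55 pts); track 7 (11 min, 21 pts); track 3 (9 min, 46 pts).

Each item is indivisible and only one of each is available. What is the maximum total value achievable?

128 pts

Check high-value combinations within 22 min:
- track 8+track 2+track 9: duration 2+12+3=17, value 23+50+55=128
- track 8+track 9+track 3: duration 2+3+9=14, value 23+55+46=124
- track 2+track 9: duration 12+3=15, value 50+55=105
- track 9+track 3: duration 3+9=12, value 55+46=101
Best: 128 pts.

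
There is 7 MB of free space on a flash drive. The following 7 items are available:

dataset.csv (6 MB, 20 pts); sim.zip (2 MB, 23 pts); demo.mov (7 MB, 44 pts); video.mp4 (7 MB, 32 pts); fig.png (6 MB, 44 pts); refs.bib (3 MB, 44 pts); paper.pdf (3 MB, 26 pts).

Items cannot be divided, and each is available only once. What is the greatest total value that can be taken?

70 pts

Check high-value combinations within 7 MB:
- refs.bib+paper.pdf: size 3+3=6, value 44+26=70
- sim.zip+refs.bib: size 2+3=5, value 23+44=67
- sim.zip+paper.pdf: size 2+3=5, value 23+26=49
- refs.bib: size 3, value 44
Best: 70 pts.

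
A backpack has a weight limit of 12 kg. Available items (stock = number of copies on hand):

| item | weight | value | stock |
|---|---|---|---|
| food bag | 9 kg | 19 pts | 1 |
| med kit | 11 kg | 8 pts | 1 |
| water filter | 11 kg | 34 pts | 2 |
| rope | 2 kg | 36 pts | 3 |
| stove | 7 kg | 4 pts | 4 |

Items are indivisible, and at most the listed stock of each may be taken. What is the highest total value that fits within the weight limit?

Top feasible selections:
- 3×rope: weight 6, value 108
- 2×rope + 1×stove: weight 11, value 76
Best: 108 pts.

108 pts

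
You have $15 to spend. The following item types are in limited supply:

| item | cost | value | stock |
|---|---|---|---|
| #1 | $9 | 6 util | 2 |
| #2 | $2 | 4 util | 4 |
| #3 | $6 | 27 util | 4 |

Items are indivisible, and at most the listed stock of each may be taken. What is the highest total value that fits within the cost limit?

Top feasible selections:
- 1×#2 + 2×#3: cost 14, value 58
- 2×#3: cost 12, value 54
- 4×#2 + 1×#3: cost 14, value 43
- 3×#2 + 1×#3: cost 12, value 39
Best: 58 util.

58 util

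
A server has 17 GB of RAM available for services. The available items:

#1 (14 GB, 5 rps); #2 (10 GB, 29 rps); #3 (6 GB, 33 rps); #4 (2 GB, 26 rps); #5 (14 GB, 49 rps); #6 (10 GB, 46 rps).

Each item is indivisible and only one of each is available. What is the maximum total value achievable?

79 rps

This is a 0/1 knapsack; check combinations near the capacity.
- #3+#6: memory 6+10=16, value 33+46=79
- #4+#5: memory 2+14=16, value 26+49=75
- #4+#6: memory 2+10=12, value 26+46=72
- #2+#3: memory 10+6=16, value 29+33=62
Best: 79 rps.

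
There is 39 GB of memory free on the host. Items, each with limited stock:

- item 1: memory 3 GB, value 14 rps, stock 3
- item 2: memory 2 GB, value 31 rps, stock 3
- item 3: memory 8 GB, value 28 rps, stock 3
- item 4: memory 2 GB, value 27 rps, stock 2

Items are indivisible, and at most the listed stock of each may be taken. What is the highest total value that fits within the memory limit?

Top feasible selections:
- 3×item 1 + 3×item 2 + 2×item 3 + 2×item 4: memory 35, value 245
- 1×item 1 + 3×item 2 + 3×item 3 + 2×item 4: memory 37, value 245
Best: 245 rps.

245 rps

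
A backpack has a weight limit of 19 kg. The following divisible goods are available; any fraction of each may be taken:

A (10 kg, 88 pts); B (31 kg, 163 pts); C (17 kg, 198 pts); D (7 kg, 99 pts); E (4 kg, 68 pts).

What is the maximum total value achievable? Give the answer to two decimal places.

260.18

Take in order of value per unit:
- E (68/4 per unit): all 4 → value 68, running total 68.00
- D (99/7 per unit): all 7 → value 99, running total 167.00
- C (198/17 per unit): 8 of 17 → value 8×198/17 = 93.1765, running total 260.18
Total 260.18.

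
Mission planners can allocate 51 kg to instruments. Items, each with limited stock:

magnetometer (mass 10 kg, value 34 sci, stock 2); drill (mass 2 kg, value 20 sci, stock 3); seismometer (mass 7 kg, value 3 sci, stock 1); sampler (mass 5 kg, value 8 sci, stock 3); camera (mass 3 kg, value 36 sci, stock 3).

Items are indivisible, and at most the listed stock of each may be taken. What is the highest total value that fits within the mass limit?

260 sci

Best selections within mass 51 and stock limits:
- 2×magnetometer + 3×drill + 3×sampler + 3×camera: mass 50, value 260
- 2×magnetometer + 3×drill + 2×sampler + 3×camera: mass 45, value 252
Best: 260 sci.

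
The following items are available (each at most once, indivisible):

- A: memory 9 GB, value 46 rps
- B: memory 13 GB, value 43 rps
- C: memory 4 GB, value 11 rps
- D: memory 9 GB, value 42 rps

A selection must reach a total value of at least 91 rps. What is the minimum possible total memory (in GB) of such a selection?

22

Subsets with value ≥ 91, sorted by total memory:
- A+C+D: memory 22, value 99
- A+B+C: memory 26, value 100
Minimum memory: 22 GB.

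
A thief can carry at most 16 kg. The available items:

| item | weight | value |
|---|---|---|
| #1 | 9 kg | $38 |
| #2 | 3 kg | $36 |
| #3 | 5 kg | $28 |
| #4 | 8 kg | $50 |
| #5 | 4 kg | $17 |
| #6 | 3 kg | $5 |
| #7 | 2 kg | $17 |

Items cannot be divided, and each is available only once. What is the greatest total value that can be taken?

Check high-value combinations within 16 kg:
- #2+#3+#4: weight 3+5+8=16, value 36+28+50=114
- #2+#4+#6+#7: weight 3+8+3+2=16, value 36+50+5+17=108
- #2+#4+#7: weight 3+8+2=13, value 36+50+17=103
Best: $114.

$114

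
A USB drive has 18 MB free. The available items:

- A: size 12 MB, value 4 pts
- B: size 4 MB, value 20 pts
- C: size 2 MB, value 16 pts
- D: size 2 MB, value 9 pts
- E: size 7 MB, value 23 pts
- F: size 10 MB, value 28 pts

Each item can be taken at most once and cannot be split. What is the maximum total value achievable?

73 pts

Check high-value combinations within 18 MB:
- B+C+D+F: size 4+2+2+10=18, value 20+16+9+28=73
- B+C+D+E: size 4+2+2+7=15, value 20+16+9+23=68
- B+C+F: size 4+2+10=16, value 20+16+28=64
Best: 73 pts.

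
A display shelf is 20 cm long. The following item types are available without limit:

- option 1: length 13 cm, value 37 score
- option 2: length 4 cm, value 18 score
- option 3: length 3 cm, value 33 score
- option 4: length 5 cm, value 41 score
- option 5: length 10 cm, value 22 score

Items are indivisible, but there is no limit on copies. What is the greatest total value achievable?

206 score

Best value-per-unit is option 3 at 33/3; filling with it alone gives 6×33 = 198.
Optimal mix: 5×option 3 + 1×option 4 → length 20, value 206.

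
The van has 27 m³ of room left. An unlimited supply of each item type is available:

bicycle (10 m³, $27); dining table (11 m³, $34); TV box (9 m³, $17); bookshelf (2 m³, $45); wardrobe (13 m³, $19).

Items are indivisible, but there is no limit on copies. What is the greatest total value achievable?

$585

Best value-per-unit is bookshelf at 45/2, and filling with it alone uses volume 13×2=26. No mix of the others beats 13×45 = 585.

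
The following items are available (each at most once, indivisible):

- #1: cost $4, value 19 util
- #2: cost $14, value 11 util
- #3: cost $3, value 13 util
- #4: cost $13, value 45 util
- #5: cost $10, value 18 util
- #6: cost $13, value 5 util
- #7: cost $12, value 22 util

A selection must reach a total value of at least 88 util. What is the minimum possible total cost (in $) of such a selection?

30

Subsets with value ≥ 88, sorted by total cost:
- #1+#3+#4+#5: cost 30, value 95
- #1+#3+#4+#7: cost 32, value 99
Minimum cost: 30 $.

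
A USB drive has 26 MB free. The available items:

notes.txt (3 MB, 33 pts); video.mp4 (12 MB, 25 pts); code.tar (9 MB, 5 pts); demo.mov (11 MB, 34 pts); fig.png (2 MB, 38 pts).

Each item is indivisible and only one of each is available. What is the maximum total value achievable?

110 pts

Check high-value combinations within 26 MB:
- notes.txt+code.tar+demo.mov+fig.png: size 3+9+11+2=25, value 33+5+34+38=110
- notes.txt+demo.mov+fig.png: size 3+11+2=16, value 33+34+38=105
- notes.txt+video.mp4+code.tar+fig.png: size 3+12+9+2=26, value 33+25+5+38=101
- video.mp4+demo.mov+fig.png: size 12+11+2=25, value 25+34+38=97
Best: 110 pts.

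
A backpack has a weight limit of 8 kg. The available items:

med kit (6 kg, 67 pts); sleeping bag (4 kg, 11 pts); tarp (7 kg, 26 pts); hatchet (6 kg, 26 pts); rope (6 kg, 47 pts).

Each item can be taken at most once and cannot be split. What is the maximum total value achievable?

This is a 0/1 knapsack; check combinations near the capacity.
- med kit: weight 6, value 67
- rope: weight 6, value 47
- hatchet: weight 6, value 26
- tarp: weight 7, value 26
Best: 67 pts.

67 pts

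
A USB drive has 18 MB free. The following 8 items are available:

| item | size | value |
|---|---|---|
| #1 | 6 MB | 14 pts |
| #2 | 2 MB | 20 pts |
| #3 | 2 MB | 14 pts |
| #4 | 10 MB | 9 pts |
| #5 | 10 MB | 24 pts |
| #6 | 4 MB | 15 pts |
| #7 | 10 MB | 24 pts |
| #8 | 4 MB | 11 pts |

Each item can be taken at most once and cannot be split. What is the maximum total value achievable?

This is a 0/1 knapsack; check combinations near the capacity.
- #1+#2+#3+#6+#8: size 6+2+2+4+4=18, value 14+20+14+15+11=74
- #2+#3+#5+#6: size 2+2+10+4=18, value 20+14+24+15=73
- #2+#3+#6+#7: size 2+2+4+10=18, value 20+14+15+24=73
- #2+#3+#5+#8: size 2+2+10+4=18, value 20+14+24+11=69
Best: 74 pts.

74 pts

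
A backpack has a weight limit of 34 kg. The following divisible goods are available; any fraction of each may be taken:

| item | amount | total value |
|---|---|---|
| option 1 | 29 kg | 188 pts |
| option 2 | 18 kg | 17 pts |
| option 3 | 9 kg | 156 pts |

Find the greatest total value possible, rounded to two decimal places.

Take in order of value per unit:
- option 3 (156/9 per unit): all 9 → value 156, running total 156.00
- option 1 (188/29 per unit): 25 of 29 → value 25×188/29 = 162.0690, running total 318.07
Total 318.07.

318.07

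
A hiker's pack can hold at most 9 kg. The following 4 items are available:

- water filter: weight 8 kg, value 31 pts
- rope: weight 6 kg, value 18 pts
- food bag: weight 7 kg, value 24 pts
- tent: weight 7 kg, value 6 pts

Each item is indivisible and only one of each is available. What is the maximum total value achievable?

This is a 0/1 knapsack; check combinations near the capacity.
- water filter: weight 8, value 31
- food bag: weight 7, value 24
- rope: weight 6, value 18
- tent: weight 7, value 6
Best: 31 pts.

31 pts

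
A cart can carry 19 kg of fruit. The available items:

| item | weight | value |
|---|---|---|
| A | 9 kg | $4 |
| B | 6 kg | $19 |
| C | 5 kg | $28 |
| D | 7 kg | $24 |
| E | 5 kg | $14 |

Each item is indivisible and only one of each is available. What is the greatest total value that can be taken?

$71

Check high-value combinations within 19 kg:
- B+C+D: weight 6+5+7=18, value 19+28+24=71
- C+D+E: weight 5+7+5=17, value 28+24+14=66
- B+C+E: weight 6+5+5=16, value 19+28+14=61
Best: $71.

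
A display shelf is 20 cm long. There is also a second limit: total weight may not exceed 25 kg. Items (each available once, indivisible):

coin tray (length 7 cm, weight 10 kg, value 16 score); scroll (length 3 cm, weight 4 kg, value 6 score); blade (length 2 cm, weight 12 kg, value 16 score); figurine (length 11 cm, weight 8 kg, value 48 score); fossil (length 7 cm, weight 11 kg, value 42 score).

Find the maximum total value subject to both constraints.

90 score

Feasible sets respecting both limits:
- figurine+fossil: length 18, weight 19, value 90
- scroll+blade+figurine: length 16, weight 24, value 70
- coin tray+figurine: length 18, weight 18, value 64
- blade+figurine: length 13, weight 20, value 64
Best: 90 score.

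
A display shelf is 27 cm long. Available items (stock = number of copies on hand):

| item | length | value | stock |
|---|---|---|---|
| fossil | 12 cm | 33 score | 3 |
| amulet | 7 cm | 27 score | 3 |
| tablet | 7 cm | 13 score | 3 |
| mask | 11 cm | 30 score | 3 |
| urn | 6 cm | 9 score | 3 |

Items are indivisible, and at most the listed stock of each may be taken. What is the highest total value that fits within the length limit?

90 score

Top feasible selections:
- 3×amulet + 1×urn: length 27, value 90
- 1×fossil + 2×amulet: length 26, value 87
Best: 90 score.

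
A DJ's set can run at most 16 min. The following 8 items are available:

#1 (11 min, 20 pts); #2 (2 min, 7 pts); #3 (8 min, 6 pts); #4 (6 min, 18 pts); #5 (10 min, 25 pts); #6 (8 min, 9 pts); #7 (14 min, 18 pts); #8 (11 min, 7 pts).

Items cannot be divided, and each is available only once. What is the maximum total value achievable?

43 pts

Check high-value combinations within 16 min:
- #4+#5: duration 6+10=16, value 18+25=43
- #2+#4+#6: duration 2+6+8=16, value 7+18+9=34
- #2+#5: duration 2+10=12, value 7+25=32
- #2+#3+#4: duration 2+8+6=16, value 7+6+18=31
- #1+#2: duration 11+2=13, value 20+7=27
Best: 43 pts.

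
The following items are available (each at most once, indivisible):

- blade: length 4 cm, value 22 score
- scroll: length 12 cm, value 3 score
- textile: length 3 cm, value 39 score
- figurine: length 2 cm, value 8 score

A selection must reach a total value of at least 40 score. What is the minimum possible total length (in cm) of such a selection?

5

Subsets with value ≥ 40, sorted by total length:
- textile+figurine: length 5, value 47
- blade+textile: length 7, value 61
Minimum length: 5 cm.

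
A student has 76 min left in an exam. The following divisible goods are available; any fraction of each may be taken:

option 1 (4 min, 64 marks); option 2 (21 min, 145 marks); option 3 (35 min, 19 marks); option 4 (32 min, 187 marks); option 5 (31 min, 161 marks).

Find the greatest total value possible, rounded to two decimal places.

Take in order of value per unit:
- option 1 (64/4 per unit): all 4 → value 64, running total 64.00
- option 2 (145/21 per unit): all 21 → value 145, running total 209.00
- option 4 (187/32 per unit): all 32 → value 187, running total 396.00
- option 5 (161/31 per unit): 19 of 31 → value 19×161/31 = 98.6774, running total 494.68
Total 494.68.

494.68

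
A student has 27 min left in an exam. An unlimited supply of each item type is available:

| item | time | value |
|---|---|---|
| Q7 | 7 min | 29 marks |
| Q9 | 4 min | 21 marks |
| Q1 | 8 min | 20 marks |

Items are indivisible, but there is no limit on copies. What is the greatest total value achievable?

134 marks

Best value-per-unit is Q9 at 21/4; filling with it alone gives 6×21 = 126.
Optimal mix: 1×Q7 + 5×Q9 → time 27, value 134.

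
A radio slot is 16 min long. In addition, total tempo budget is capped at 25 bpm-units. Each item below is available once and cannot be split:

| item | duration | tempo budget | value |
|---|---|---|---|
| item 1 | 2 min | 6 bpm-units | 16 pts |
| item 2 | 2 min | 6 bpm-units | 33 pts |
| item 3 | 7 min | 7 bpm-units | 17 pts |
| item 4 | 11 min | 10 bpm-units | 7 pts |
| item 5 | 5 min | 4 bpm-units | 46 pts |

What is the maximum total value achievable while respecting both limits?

112 pts

Feasible sets respecting both limits:
- item 1+item 2+item 3+item 5: duration 16, tempo budget 23, value 112
- item 2+item 3+item 5: duration 14, tempo budget 17, value 96
- item 1+item 2+item 5: duration 9, tempo budget 16, value 95
Best: 112 pts.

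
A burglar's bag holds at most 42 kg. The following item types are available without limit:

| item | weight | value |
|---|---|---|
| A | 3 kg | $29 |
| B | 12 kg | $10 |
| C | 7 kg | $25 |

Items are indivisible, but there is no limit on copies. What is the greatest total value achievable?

Best value-per-unit is A at 29/3, and filling with it alone uses weight 14×3=42. No mix of the others beats 14×29 = 406.

$406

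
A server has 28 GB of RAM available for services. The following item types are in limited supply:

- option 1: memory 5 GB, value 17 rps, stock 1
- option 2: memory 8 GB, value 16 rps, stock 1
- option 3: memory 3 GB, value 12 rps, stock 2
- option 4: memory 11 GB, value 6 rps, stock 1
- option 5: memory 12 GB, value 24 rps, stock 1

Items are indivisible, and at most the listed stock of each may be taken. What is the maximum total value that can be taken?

Best selections within memory 28 and stock limits:
- 1×option 1 + 1×option 2 + 1×option 3 + 1×option 5: memory 28, value 69
- 1×option 1 + 2×option 3 + 1×option 5: memory 23, value 65
- 1×option 2 + 2×option 3 + 1×option 5: memory 26, value 64
Best: 69 rps.

69 rps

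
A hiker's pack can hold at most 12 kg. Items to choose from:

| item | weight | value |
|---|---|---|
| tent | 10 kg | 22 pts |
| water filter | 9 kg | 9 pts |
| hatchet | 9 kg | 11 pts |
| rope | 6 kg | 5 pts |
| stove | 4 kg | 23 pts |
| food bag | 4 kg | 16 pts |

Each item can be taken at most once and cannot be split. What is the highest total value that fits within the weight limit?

39 pts

Check high-value combinations within 12 kg:
- stove+food bag: weight 4+4=8, value 23+16=39
- rope+stove: weight 6+4=10, value 5+23=28
- stove: weight 4, value 23
- tent: weight 10, value 22
- rope+food bag: weight 6+4=10, value 5+16=21
Best: 39 pts.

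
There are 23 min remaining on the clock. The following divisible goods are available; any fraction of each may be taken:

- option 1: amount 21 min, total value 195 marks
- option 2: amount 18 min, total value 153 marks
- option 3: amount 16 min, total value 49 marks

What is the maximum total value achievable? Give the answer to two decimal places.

Take in order of value per unit:
- option 1 (195/21 per unit): all 21 → value 195, running total 195.00
- option 2 (153/18 per unit): 2 of 18 → value 2×153/18 = 17.0000, running total 212.00
Total 212.00.

212.00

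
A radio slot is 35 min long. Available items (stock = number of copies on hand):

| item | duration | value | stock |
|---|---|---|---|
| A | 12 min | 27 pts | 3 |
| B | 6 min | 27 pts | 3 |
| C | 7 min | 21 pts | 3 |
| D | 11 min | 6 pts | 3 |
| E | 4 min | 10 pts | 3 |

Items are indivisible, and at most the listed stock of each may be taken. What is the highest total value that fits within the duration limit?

123 pts

Best selections within duration 35 and stock limits:
- 3×B + 2×C: duration 32, value 123
- 3×B + 1×C + 2×E: duration 33, value 122
Best: 123 pts.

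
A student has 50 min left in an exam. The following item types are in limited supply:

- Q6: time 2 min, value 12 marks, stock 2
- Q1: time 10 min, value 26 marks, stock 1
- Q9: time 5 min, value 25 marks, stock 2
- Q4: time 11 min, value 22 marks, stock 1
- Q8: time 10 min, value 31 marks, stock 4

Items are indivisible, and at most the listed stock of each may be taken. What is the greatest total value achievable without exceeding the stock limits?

Best selections within time 50 and stock limits:
- 2×Q9 + 4×Q8: time 50, value 174
- 2×Q6 + 1×Q9 + 4×Q8: time 49, value 173
- 1×Q1 + 2×Q9 + 3×Q8: time 50, value 169
Best: 174 marks.

174 marks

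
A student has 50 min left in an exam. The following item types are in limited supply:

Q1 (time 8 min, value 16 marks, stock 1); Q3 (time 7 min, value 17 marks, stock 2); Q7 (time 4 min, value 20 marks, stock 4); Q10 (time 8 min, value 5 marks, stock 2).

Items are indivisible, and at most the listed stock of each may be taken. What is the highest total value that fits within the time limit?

Top feasible selections:
- 1×Q1 + 2×Q3 + 4×Q7 + 1×Q10: time 46, value 135
- 1×Q1 + 2×Q3 + 4×Q7: time 38, value 130
Best: 135 marks.

135 marks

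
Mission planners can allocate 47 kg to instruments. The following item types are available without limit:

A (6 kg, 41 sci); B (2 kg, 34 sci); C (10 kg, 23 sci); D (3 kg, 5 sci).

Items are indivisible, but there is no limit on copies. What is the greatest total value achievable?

782 sci

Best value-per-unit is B at 34/2, and filling with it alone uses mass 23×2=46. No mix of the others beats 23×34 = 782.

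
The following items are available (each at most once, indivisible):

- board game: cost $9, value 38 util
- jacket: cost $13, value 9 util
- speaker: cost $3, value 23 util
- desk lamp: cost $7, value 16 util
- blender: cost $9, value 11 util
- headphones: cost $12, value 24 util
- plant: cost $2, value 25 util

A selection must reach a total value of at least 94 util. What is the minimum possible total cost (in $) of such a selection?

Subsets with value ≥ 94, sorted by total cost:
- board game+speaker+desk lamp+plant: cost 21, value 102
- board game+speaker+blender+plant: cost 23, value 97
Minimum cost: 21 $.

21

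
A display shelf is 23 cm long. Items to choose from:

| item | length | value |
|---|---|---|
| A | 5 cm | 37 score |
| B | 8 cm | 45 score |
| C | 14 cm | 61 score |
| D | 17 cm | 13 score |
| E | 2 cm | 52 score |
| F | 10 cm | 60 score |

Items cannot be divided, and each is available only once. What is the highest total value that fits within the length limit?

157 score

This is a 0/1 knapsack; check combinations near the capacity.
- B+E+F: length 8+2+10=20, value 45+52+60=157
- A+C+E: length 5+14+2=21, value 37+61+52=150
- A+E+F: length 5+2+10=17, value 37+52+60=149
Best: 157 score.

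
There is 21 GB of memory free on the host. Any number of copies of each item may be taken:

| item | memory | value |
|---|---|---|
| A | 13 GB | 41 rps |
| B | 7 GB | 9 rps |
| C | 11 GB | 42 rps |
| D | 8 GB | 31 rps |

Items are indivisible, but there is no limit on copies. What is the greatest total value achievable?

73 rps

Best value-per-unit is D at 31/8; filling with it alone gives 2×31 = 62.
Optimal mix: 1×C + 1×D → memory 19, value 73.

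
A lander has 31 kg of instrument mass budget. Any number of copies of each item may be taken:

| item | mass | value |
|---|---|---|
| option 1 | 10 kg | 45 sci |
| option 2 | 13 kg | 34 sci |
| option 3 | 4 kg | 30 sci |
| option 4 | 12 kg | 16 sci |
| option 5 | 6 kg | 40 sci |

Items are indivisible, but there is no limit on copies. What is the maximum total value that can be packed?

220 sci

Best value-per-unit is option 3 at 30/4; filling with it alone gives 7×30 = 210.
Optimal mix: 6×option 3 + 1×option 5 → mass 30, value 220.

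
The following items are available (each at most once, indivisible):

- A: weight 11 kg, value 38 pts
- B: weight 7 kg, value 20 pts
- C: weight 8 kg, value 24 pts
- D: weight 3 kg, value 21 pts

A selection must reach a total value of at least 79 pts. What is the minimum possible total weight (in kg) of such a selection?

Subsets with value ≥ 79, sorted by total weight:
- A+B+D: weight 21, value 79
- A+C+D: weight 22, value 83
Minimum weight: 21 kg.

21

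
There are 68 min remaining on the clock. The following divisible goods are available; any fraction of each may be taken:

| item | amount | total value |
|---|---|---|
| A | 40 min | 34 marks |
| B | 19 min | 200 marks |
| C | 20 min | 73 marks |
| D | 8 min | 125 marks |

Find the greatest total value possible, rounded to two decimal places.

Take in order of value per unit:
- D (125/8 per unit): all 8 → value 125, running total 125.00
- B (200/19 per unit): all 19 → value 200, running total 325.00
- C (73/20 per unit): all 20 → value 73, running total 398.00
- A (34/40 per unit): 21 of 40 → value 21×34/40 = 17.8500, running total 415.85
Total 415.85.

415.85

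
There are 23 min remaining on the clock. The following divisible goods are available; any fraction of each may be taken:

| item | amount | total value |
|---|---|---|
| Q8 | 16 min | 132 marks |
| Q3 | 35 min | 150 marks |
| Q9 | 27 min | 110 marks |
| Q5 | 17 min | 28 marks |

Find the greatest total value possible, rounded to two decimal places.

162.00

Take in order of value per unit:
- Q8 (132/16 per unit): all 16 → value 132, running total 132.00
- Q3 (150/35 per unit): 7 of 35 → value 7×150/35 = 30.0000, running total 162.00
Total 162.00.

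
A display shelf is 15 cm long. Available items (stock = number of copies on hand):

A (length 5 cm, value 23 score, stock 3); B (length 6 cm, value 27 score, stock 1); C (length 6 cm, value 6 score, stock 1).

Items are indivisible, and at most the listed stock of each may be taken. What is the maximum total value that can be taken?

69 score

Best selections within length 15 and stock limits:
- 3×A: length 15, value 69
- 1×A + 1×B: length 11, value 50
Best: 69 score.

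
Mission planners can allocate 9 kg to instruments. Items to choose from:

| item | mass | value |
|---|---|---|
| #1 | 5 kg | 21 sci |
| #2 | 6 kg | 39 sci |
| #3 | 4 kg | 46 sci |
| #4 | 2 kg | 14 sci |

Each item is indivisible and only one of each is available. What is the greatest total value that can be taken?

67 sci

This is a 0/1 knapsack; check combinations near the capacity.
- #1+#3: mass 5+4=9, value 21+46=67
- #3+#4: mass 4+2=6, value 46+14=60
- #2+#4: mass 6+2=8, value 39+14=53
Best: 67 sci.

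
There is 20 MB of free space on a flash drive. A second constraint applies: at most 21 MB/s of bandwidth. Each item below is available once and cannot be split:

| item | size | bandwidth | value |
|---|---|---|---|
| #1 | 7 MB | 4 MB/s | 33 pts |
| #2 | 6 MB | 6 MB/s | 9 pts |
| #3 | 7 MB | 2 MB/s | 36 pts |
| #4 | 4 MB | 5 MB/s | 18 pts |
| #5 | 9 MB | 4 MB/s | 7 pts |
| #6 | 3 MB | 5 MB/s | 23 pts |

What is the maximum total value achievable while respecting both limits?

92 pts

Feasible sets respecting both limits:
- #1+#3+#6: size 17, bandwidth 11, value 92
- #1+#3+#4: size 18, bandwidth 11, value 87
- #2+#3+#4+#6: size 20, bandwidth 18, value 86
Best: 92 pts.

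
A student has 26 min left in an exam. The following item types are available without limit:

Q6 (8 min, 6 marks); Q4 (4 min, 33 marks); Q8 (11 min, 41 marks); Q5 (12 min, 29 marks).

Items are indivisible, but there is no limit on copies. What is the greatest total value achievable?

198 marks

Best value-per-unit is Q4 at 33/4, and filling with it alone uses time 6×4=24. No mix of the others beats 6×33 = 198.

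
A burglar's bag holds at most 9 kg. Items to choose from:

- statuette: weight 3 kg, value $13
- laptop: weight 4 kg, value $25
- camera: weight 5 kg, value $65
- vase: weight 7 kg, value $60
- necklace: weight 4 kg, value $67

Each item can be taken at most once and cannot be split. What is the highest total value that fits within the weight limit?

$132

Check high-value combinations within 9 kg:
- camera+necklace: weight 5+4=9, value 65+67=132
- laptop+necklace: weight 4+4=8, value 25+67=92
- laptop+camera: weight 4+5=9, value 25+65=90
- statuette+necklace: weight 3+4=7, value 13+67=80
- statuette+camera: weight 3+5=8, value 13+65=78
Best: $132.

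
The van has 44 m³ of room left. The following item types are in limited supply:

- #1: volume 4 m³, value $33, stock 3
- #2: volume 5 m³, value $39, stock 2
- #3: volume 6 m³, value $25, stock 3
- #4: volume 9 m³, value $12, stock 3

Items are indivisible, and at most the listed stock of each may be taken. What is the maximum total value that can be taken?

Best selections within volume 44 and stock limits:
- 3×#1 + 2×#2 + 3×#3: volume 40, value 252
- 3×#1 + 2×#2 + 2×#3 + 1×#4: volume 43, value 239
Best: $252.

$252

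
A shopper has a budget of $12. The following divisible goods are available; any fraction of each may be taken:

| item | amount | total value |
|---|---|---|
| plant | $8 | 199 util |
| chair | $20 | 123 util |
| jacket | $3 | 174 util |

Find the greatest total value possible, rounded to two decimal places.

379.15

Take in order of value per unit:
- jacket (174/3 per unit): all 3 → value 174, running total 174.00
- plant (199/8 per unit): all 8 → value 199, running total 373.00
- chair (123/20 per unit): 1 of 20 → value 1×123/20 = 6.1500, running total 379.15
Total 379.15.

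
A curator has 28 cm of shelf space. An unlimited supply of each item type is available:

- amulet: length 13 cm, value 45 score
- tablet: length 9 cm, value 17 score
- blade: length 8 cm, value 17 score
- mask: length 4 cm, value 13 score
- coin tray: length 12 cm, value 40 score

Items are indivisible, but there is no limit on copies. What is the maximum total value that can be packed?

93 score

Best value-per-unit is amulet at 45/13; filling with it alone gives 2×45 = 90.
Optimal mix: 1×mask + 2×coin tray → length 28, value 93.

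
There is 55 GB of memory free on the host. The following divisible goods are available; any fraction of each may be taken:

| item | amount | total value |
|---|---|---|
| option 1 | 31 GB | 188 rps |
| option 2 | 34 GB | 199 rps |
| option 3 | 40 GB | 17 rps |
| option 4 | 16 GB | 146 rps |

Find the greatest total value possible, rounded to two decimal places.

380.82

Take in order of value per unit:
- option 4 (146/16 per unit): all 16 → value 146, running total 146.00
- option 1 (188/31 per unit): all 31 → value 188, running total 334.00
- option 2 (199/34 per unit): 8 of 34 → value 8×199/34 = 46.8235, running total 380.82
Total 380.82.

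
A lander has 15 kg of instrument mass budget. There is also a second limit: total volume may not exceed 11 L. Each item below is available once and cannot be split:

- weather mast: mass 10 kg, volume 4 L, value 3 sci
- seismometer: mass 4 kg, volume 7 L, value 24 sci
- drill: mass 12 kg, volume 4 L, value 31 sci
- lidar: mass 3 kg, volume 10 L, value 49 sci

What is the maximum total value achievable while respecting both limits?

Feasible sets respecting both limits:
- lidar: mass 3, volume 10, value 49
- drill: mass 12, volume 4, value 31
- weather mast+seismometer: mass 14, volume 11, value 27
Best: 49 sci.

49 sci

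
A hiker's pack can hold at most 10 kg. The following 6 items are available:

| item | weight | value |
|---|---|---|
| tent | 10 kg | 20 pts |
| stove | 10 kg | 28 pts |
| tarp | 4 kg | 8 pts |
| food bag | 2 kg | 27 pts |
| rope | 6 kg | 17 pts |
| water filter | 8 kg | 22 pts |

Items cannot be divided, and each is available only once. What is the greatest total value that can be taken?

49 pts

Check high-value combinations within 10 kg:
- food bag+water filter: weight 2+8=10, value 27+22=49
- food bag+rope: weight 2+6=8, value 27+17=44
- tarp+food bag: weight 4+2=6, value 8+27=35
- stove: weight 10, value 28
Best: 49 pts.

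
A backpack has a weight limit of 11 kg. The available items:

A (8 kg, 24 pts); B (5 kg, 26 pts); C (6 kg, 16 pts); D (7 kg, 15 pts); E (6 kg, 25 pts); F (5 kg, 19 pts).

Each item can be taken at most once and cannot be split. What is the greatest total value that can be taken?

Check high-value combinations within 11 kg:
- B+E: weight 5+6=11, value 26+25=51
- B+F: weight 5+5=10, value 26+19=45
- E+F: weight 6+5=11, value 25+19=44
Best: 51 pts.

51 pts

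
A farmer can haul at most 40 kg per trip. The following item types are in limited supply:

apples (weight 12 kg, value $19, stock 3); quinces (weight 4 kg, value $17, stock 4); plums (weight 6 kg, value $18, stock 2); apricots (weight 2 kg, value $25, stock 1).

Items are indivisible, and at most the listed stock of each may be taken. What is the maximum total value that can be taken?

$131

Top feasible selections:
- 1×apples + 3×quinces + 2×plums + 1×apricots: weight 38, value 131
- 1×apples + 4×quinces + 1×plums + 1×apricots: weight 36, value 130
- 4×quinces + 2×plums + 1×apricots: weight 30, value 129
Best: $131.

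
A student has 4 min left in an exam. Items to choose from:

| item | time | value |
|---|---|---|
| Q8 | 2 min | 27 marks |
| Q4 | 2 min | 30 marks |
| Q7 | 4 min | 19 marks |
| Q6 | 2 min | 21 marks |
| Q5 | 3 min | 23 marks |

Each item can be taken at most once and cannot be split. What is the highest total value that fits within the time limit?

57 marks

Check high-value combinations within 4 min:
- Q8+Q4: time 2+2=4, value 27+30=57
- Q4+Q6: time 2+2=4, value 30+21=51
- Q8+Q6: time 2+2=4, value 27+21=48
- Q4: time 2, value 30
- Q8: time 2, value 27
Best: 57 marks.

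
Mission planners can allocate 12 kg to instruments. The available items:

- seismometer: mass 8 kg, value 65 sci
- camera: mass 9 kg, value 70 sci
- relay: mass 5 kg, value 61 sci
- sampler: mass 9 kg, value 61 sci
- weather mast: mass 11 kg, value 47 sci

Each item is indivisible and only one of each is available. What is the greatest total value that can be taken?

Check high-value combinations within 12 kg:
- camera: mass 9, value 70
- seismometer: mass 8, value 65
- relay: mass 5, value 61
- sampler: mass 9, value 61
- weather mast: mass 11, value 47
Best: 70 sci.

70 sci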